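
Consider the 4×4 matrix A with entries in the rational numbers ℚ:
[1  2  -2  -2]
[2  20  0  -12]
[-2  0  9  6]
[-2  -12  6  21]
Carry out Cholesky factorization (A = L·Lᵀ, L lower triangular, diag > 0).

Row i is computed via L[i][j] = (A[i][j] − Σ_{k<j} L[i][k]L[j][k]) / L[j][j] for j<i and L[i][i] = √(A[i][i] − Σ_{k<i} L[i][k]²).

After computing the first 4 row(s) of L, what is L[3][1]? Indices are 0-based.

L[3][1] = -2

Step 1: L[0][0] = √(1) = 1.
  L[1][0] = (2) / L[0][0] = 2.
Step 2: L[1][1] = √(16) = 4.
  L[2][0] = (-2) / L[0][0] = -2.
  L[2][1] = (4) / L[1][1] = 1.
Step 3: L[2][2] = √(4) = 2.
  L[3][0] = (-2) / L[0][0] = -2.
  L[3][1] = (-8) / L[1][1] = -2.
  L[3][2] = (4) / L[2][2] = 2.
Step 4: L[3][3] = √(9) = 3.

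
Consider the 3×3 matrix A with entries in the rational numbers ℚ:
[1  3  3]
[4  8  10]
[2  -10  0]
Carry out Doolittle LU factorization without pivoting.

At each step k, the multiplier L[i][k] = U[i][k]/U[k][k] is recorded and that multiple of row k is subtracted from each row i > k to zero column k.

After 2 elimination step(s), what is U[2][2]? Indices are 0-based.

[col 0] pivot 1
  R1 -= 4*R0 → (0, -4, -2)  (L[1][0] := 4)
  R2 -= 2*R0 → (0, -16, -6)  (L[2][0] := 2)
[col 1] pivot -4
  R2 -= 4*R1 → (0, 0, 2)  (L[2][1] := 4)

U[2][2] = 2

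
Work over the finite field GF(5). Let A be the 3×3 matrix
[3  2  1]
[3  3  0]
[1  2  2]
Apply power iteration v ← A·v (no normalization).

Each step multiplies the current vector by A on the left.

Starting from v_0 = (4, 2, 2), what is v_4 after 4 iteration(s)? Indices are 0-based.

v_0 = (4, 2, 2).
v_1 = A·v_0 = (3, 3, 2).
v_2 = A·v_1 = (2, 3, 3).
v_3 = A·v_2 = (0, 0, 4).
v_4 = A·v_3 = (4, 0, 3).

v_4 = (4, 0, 3)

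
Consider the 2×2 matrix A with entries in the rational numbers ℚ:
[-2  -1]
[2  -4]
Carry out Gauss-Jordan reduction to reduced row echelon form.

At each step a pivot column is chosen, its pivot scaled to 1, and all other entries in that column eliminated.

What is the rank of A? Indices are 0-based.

pivot(0,0)=-2: scale R0 → (1, 1/2)
  clear (1,0): R1 −= (2)R0 → (0, -5)
pivot(1,1)=-5: scale R1 → (0, 1)
  clear (0,1): R0 −= (1/2)R1 → (1, 0)

rank = 2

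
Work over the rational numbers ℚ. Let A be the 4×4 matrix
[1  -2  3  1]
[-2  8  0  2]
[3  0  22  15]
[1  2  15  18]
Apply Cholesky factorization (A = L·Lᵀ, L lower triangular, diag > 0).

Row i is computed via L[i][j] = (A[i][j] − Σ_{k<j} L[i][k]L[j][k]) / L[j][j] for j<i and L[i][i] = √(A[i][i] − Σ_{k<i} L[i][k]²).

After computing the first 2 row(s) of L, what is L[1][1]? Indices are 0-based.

L[1][1] = 2

Step 1: L[0][0] = √(1) = 1.
  L[1][0] = (-2) / L[0][0] = -2.
Step 2: L[1][1] = √(4) = 2.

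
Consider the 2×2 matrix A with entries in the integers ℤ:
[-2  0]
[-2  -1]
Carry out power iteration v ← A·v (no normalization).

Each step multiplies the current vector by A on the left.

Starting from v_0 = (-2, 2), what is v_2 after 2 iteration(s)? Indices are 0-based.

v_2 = (-8, -10)

v_0 = (-2, 2).
v_1 = A·v_0 = (4, 2).
v_2 = A·v_1 = (-8, -10).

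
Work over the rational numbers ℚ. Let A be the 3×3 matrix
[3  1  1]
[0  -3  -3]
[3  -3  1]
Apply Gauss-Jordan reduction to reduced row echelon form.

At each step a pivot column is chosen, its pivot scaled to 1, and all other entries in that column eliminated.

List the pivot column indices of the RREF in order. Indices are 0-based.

pivot columns: 0, 1, 2

[1] R0 /= 3  ⇒  (1, 1/3, 1/3)
     R2 -= 3·R0  ⇒  (0, -4, 0)
[2] R1 /= -3  ⇒  (0, 1, 1)
     R0 -= 1/3·R1  ⇒  (1, 0, 0)
     R2 -= -4·R1  ⇒  (0, 0, 4)
[3] R2 /= 4  ⇒  (0, 0, 1)
     R1 -= 1·R2  ⇒  (0, 1, 0)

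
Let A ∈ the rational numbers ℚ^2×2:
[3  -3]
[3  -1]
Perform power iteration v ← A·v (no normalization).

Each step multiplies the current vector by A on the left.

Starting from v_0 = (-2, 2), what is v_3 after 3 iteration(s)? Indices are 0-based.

v_3 = (48, -8)

v_0 = (-2, 2).
v_1 = A·v_0 = (-12, -8).
v_2 = A·v_1 = (-12, -28).
v_3 = A·v_2 = (48, -8).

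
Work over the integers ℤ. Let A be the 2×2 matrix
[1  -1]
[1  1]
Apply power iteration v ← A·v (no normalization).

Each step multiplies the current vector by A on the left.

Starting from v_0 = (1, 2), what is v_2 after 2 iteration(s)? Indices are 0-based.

v_2 = (-4, 2)

v_0 = (1, 2).
v_1 = A·v_0 = (-1, 3).
v_2 = A·v_1 = (-4, 2).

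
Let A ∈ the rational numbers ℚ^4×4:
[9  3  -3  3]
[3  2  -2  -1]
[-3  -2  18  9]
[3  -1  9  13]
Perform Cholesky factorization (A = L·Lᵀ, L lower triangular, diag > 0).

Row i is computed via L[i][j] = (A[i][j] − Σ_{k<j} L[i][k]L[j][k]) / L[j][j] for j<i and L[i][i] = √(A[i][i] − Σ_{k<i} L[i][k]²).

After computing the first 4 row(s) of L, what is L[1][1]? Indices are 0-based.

Step 1: L[0][0] = √(9) = 3.
  L[1][0] = (3) / L[0][0] = 1.
Step 2: L[1][1] = √(1) = 1.
  L[2][0] = (-3) / L[0][0] = -1.
  L[2][1] = (-1) / L[1][1] = -1.
Step 3: L[2][2] = √(16) = 4.
  L[3][0] = (3) / L[0][0] = 1.
  L[3][1] = (-2) / L[1][1] = -2.
  L[3][2] = (8) / L[2][2] = 2.
Step 4: L[3][3] = √(4) = 2.

L[1][1] = 1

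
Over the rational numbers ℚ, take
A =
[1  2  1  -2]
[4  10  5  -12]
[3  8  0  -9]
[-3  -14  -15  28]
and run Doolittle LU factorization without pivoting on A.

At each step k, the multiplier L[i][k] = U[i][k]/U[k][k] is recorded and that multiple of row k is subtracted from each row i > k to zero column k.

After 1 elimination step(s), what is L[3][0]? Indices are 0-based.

L[3][0] = -3

[col 0] pivot 1
  R1 -= 4*R0 → (0, 2, 1, -4)  (L[1][0] := 4)
  R2 -= 3*R0 → (0, 2, -3, -3)  (L[2][0] := 3)
  R3 -= -3*R0 → (0, -8, -12, 22)  (L[3][0] := -3)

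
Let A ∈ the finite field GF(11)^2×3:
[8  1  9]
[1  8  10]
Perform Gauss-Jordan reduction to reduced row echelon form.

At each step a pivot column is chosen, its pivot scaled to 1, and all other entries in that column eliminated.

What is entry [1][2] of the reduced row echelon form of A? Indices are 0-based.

[1] R0 /= 8  ⇒  (1, 7, 8)
     R1 -= 1·R0  ⇒  (0, 1, 2)
[2] R1 /= 1  ⇒  (0, 1, 2)
     R0 -= 7·R1  ⇒  (1, 0, 5)

M[1][2] = 2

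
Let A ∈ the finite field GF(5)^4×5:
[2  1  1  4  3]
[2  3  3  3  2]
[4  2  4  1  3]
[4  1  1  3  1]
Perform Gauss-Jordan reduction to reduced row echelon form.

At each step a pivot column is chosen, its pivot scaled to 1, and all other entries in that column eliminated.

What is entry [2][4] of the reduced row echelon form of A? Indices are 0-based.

M[2][4] = 2

step 1: normalize row 0 (÷2) = (1, 3, 3, 2, 4)
  row 1: subtract 2×row0 = (0, 2, 2, 4, 4)
  row 2: subtract 4×row0 = (0, 0, 2, 3, 2)
  row 3: subtract 4×row0 = (0, 4, 4, 0, 0)
step 2: normalize row 1 (÷2) = (0, 1, 1, 2, 2)
  row 0: subtract 3×row1 = (1, 0, 0, 1, 3)
  row 3: subtract 4×row1 = (0, 0, 0, 2, 2)
step 3: normalize row 2 (÷2) = (0, 0, 1, 4, 1)
  row 1: subtract 1×row2 = (0, 1, 0, 3, 1)
step 4: normalize row 3 (÷2) = (0, 0, 0, 1, 1)
  row 0: subtract 1×row3 = (1, 0, 0, 0, 2)
  row 1: subtract 3×row3 = (0, 1, 0, 0, 3)
  row 2: subtract 4×row3 = (0, 0, 1, 0, 2)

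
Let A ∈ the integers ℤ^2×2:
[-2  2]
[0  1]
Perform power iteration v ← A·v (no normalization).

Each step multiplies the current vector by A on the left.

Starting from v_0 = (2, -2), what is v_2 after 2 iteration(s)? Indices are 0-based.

v_2 = (12, -2)

v_0 = (2, -2).
v_1 = A·v_0 = (-8, -2).
v_2 = A·v_1 = (12, -2).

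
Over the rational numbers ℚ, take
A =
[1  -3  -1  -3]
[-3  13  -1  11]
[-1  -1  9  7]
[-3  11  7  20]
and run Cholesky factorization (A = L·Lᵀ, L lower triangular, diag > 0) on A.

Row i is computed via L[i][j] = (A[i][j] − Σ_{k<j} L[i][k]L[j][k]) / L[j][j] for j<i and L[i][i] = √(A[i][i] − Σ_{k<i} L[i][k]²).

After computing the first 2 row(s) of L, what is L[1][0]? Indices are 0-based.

Step 1: L[0][0] = √(1) = 1.
  L[1][0] = (-3) / L[0][0] = -3.
Step 2: L[1][1] = √(4) = 2.

L[1][0] = -3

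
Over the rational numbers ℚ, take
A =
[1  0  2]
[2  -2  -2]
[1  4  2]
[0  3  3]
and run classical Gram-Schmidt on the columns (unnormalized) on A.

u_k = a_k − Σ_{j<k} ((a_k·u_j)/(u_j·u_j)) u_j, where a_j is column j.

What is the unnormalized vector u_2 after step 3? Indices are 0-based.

u_2 = (2, -16/29, -26/29, 24/29)

Step 1: u_0 = a_0 = (1, 2, 1, 0).
Step 2: u_1 = a_1 − (0)·u_0 = (0, -2, 4, 3).
Step 3: u_2 = a_2 − (0)·u_0 − (21/29)·u_1 = (2, -16/29, -26/29, 24/29).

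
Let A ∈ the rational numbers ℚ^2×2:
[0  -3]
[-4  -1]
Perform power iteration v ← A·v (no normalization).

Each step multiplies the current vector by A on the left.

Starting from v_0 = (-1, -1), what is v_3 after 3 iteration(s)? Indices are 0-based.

v_0 = (-1, -1).
v_1 = A·v_0 = (3, 5).
v_2 = A·v_1 = (-15, -17).
v_3 = A·v_2 = (51, 77).

v_3 = (51, 77)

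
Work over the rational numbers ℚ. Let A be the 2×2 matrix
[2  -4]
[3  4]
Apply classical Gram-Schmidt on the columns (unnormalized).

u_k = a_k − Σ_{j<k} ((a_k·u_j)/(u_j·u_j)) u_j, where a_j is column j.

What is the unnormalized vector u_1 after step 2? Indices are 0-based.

u_1 = (-60/13, 40/13)

Step 1: u_0 = a_0 = (2, 3).
Step 2: u_1 = a_1 − (4/13)·u_0 = (-60/13, 40/13).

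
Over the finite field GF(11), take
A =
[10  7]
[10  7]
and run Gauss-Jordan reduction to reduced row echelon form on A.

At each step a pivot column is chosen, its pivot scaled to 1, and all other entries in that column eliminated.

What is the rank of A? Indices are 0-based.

step 1: normalize row 0 (÷10) = (1, 4)
  row 1: subtract 10×row0 = (0, 0)
skip col 1 (zero from row 1)

rank = 1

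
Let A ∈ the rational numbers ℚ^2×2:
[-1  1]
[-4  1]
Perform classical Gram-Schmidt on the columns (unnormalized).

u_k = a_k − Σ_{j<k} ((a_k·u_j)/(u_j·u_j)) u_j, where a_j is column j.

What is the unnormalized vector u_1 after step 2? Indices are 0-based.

Step 1: u_0 = a_0 = (-1, -4).
Step 2: u_1 = a_1 − (-5/17)·u_0 = (12/17, -3/17).

u_1 = (12/17, -3/17)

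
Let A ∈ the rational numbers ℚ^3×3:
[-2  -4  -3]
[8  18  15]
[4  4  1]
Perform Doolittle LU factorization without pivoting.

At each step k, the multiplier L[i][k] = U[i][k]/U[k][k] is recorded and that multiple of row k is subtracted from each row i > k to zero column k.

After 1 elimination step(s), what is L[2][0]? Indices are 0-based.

k=0: U[0][0]=-2
  eliminate (1,0): mult=-4, new row 1: (0, 2, 3); set L[1][0]=-4
  eliminate (2,0): mult=-2, new row 2: (0, -4, -5); set L[2][0]=-2

L[2][0] = -2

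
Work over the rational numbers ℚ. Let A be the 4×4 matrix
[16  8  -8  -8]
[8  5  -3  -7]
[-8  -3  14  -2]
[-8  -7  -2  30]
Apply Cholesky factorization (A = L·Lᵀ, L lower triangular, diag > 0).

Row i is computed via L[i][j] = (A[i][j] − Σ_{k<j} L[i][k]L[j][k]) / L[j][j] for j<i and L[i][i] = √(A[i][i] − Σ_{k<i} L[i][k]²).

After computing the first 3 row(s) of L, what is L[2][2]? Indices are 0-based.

Step 1: L[0][0] = √(16) = 4.
  L[1][0] = (8) / L[0][0] = 2.
Step 2: L[1][1] = √(1) = 1.
  L[2][0] = (-8) / L[0][0] = -2.
  L[2][1] = (1) / L[1][1] = 1.
Step 3: L[2][2] = √(9) = 3.

L[2][2] = 3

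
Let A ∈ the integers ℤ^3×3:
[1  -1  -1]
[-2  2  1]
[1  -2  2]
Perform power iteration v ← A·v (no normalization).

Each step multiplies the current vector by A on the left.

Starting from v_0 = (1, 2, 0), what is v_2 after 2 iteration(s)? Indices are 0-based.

v_0 = (1, 2, 0).
v_1 = A·v_0 = (-1, 2, -3).
v_2 = A·v_1 = (0, 3, -11).

v_2 = (0, 3, -11)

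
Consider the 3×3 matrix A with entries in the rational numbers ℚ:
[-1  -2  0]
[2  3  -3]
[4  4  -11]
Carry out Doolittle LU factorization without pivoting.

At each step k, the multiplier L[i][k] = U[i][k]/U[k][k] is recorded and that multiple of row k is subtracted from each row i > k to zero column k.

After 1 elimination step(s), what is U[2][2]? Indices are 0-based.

[col 0] pivot -1
  R1 -= -2*R0 → (0, -1, -3)  (L[1][0] := -2)
  R2 -= -4*R0 → (0, -4, -11)  (L[2][0] := -4)

U[2][2] = -11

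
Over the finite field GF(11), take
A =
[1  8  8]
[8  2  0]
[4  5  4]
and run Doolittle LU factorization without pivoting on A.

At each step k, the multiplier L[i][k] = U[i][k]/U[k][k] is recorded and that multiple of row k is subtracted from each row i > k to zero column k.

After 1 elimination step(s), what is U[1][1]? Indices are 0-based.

k=0: U[0][0]=1
  eliminate (1,0): mult=8, new row 1: (0, 4, 2); set L[1][0]=8
  eliminate (2,0): mult=4, new row 2: (0, 6, 5); set L[2][0]=4

U[1][1] = 4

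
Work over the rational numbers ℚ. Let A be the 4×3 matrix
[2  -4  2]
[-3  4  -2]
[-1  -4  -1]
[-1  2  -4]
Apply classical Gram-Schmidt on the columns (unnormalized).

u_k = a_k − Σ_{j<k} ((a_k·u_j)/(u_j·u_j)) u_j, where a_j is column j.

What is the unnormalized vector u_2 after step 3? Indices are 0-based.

u_2 = (-2/19, 39/38, -13/38, -56/19)

Step 1: u_0 = a_0 = (2, -3, -1, -1).
Step 2: u_1 = a_1 − (-6/5)·u_0 = (-8/5, 2/5, -26/5, 4/5).
Step 3: u_2 = a_2 − (1)·u_0 − (-5/76)·u_1 = (-2/19, 39/38, -13/38, -56/19).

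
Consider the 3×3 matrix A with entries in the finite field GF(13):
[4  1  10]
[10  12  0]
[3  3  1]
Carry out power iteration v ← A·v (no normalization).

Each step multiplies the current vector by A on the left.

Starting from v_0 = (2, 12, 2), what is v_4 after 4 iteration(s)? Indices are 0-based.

v_0 = (2, 12, 2).
v_1 = A·v_0 = (1, 8, 5).
v_2 = A·v_1 = (10, 2, 6).
v_3 = A·v_2 = (11, 7, 3).
v_4 = A·v_3 = (3, 12, 5).

v_4 = (3, 12, 5)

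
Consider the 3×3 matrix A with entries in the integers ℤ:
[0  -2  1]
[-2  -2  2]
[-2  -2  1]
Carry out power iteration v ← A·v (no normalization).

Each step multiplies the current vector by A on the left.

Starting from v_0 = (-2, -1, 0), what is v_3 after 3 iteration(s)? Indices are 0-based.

v_3 = (-2, 0, 10)

v_0 = (-2, -1, 0).
v_1 = A·v_0 = (2, 6, 6).
v_2 = A·v_1 = (-6, -4, -10).
v_3 = A·v_2 = (-2, 0, 10).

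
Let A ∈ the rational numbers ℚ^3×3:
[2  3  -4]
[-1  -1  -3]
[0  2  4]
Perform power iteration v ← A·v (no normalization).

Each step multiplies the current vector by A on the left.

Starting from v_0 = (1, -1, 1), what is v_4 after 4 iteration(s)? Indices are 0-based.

v_0 = (1, -1, 1).
v_1 = A·v_0 = (-5, -3, 2).
v_2 = A·v_1 = (-27, 2, 2).
v_3 = A·v_2 = (-56, 19, 12).
v_4 = A·v_3 = (-103, 1, 86).

v_4 = (-103, 1, 86)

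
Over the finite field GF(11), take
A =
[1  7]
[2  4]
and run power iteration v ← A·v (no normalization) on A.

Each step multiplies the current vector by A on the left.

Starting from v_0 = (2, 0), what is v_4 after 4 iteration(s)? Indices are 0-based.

v_0 = (2, 0).
v_1 = A·v_0 = (2, 4).
v_2 = A·v_1 = (8, 9).
v_3 = A·v_2 = (5, 8).
v_4 = A·v_3 = (6, 9).

v_4 = (6, 9)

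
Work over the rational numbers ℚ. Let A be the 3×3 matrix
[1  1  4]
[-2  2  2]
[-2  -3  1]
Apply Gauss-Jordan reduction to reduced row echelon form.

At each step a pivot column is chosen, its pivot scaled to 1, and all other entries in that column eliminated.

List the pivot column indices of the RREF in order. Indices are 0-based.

pivot columns: 0, 1, 2

pivot(0,0)=1: scale R0 → (1, 1, 4)
  clear (1,0): R1 −= (-2)R0 → (0, 4, 10)
  clear (2,0): R2 −= (-2)R0 → (0, -1, 9)
pivot(1,1)=4: scale R1 → (0, 1, 5/2)
  clear (0,1): R0 −= (1)R1 → (1, 0, 3/2)
  clear (2,1): R2 −= (-1)R1 → (0, 0, 23/2)
pivot(2,2)=23/2: scale R2 → (0, 0, 1)
  clear (0,2): R0 −= (3/2)R2 → (1, 0, 0)
  clear (1,2): R1 −= (5/2)R2 → (0, 1, 0)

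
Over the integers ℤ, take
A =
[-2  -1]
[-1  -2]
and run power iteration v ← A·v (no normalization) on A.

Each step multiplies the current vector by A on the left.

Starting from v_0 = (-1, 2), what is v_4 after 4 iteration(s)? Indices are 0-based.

v_0 = (-1, 2).
v_1 = A·v_0 = (0, -3).
v_2 = A·v_1 = (3, 6).
v_3 = A·v_2 = (-12, -15).
v_4 = A·v_3 = (39, 42).

v_4 = (39, 42)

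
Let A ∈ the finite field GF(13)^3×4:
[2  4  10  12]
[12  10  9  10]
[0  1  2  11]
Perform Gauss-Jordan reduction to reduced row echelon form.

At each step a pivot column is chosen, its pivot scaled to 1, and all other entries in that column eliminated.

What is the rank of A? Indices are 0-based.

rank = 3

pivot(0,0)=2: scale R0 → (1, 2, 5, 6)
  clear (1,0): R1 −= (12)R0 → (0, 12, 1, 3)
pivot(1,1)=12: scale R1 → (0, 1, 12, 10)
  clear (0,1): R0 −= (2)R1 → (1, 0, 7, 12)
  clear (2,1): R2 −= (1)R1 → (0, 0, 3, 1)
pivot(2,2)=3: scale R2 → (0, 0, 1, 9)
  clear (0,2): R0 −= (7)R2 → (1, 0, 0, 1)
  clear (1,2): R1 −= (12)R2 → (0, 1, 0, 6)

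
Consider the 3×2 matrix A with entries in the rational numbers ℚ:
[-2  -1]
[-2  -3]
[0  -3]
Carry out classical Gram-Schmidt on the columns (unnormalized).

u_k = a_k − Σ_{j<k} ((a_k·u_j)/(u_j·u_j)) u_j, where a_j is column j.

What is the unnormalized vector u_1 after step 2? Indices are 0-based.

u_1 = (1, -1, -3)

Step 1: u_0 = a_0 = (-2, -2, 0).
Step 2: u_1 = a_1 − (1)·u_0 = (1, -1, -3).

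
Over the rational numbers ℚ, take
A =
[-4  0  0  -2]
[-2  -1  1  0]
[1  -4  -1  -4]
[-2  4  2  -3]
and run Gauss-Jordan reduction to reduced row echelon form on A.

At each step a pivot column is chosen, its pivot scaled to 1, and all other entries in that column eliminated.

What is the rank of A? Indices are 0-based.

rank = 4

[1] R0 /= -4  ⇒  (1, 0, 0, 1/2)
     R1 -= -2·R0  ⇒  (0, -1, 1, 1)
     R2 -= 1·R0  ⇒  (0, -4, -1, -9/2)
     R3 -= -2·R0  ⇒  (0, 4, 2, -2)
[2] R1 /= -1  ⇒  (0, 1, -1, -1)
     R2 -= -4·R1  ⇒  (0, 0, -5, -17/2)
     R3 -= 4·R1  ⇒  (0, 0, 6, 2)
[3] R2 /= -5  ⇒  (0, 0, 1, 17/10)
     R1 -= -1·R2  ⇒  (0, 1, 0, 7/10)
     R3 -= 6·R2  ⇒  (0, 0, 0, -41/5)
[4] R3 /= -41/5  ⇒  (0, 0, 0, 1)
     R0 -= 1/2·R3  ⇒  (1, 0, 0, 0)
     R1 -= 7/10·R3  ⇒  (0, 1, 0, 0)
     R2 -= 17/10·R3  ⇒  (0, 0, 1, 0)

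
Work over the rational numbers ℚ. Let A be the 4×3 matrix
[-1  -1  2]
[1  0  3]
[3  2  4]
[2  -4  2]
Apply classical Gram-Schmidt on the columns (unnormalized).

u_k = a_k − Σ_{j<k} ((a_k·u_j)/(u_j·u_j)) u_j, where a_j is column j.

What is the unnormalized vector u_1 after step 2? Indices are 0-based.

Step 1: u_0 = a_0 = (-1, 1, 3, 2).
Step 2: u_1 = a_1 − (-1/15)·u_0 = (-16/15, 1/15, 11/5, -58/15).

u_1 = (-16/15, 1/15, 11/5, -58/15)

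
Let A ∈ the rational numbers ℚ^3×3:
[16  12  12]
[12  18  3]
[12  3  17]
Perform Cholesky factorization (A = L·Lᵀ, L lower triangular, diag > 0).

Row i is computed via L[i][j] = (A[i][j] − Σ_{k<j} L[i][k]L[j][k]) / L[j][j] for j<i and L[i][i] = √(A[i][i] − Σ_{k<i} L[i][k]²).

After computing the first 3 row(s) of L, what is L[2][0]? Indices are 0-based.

Step 1: L[0][0] = √(16) = 4.
  L[1][0] = (12) / L[0][0] = 3.
Step 2: L[1][1] = √(9) = 3.
  L[2][0] = (12) / L[0][0] = 3.
  L[2][1] = (-6) / L[1][1] = -2.
Step 3: L[2][2] = √(4) = 2.

L[2][0] = 3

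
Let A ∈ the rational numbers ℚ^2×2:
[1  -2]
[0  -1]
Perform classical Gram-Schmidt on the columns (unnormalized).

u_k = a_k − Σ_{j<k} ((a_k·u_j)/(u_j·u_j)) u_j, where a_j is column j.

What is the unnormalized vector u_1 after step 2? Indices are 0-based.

Step 1: u_0 = a_0 = (1, 0).
Step 2: u_1 = a_1 − (-2)·u_0 = (0, -1).

u_1 = (0, -1)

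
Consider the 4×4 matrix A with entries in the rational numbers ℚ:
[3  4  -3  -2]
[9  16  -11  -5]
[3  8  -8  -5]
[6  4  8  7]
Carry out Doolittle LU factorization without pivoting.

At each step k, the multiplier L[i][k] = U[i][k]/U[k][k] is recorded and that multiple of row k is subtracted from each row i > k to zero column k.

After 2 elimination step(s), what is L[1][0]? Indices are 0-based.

Step 1: pivot at (0,0) is 3.
  row1 ← row1 − (3)·row0  ⇒  L[1][0]=3, U row1=(0, 4, -2, 1)
  row2 ← row2 − (1)·row0  ⇒  L[2][0]=1, U row2=(0, 4, -5, -3)
  row3 ← row3 − (2)·row0  ⇒  L[3][0]=2, U row3=(0, -4, 14, 11)
Step 2: pivot at (1,1) is 4.
  row2 ← row2 − (1)·row1  ⇒  L[2][1]=1, U row2=(0, 0, -3, -4)
  row3 ← row3 − (-1)·row1  ⇒  L[3][1]=-1, U row3=(0, 0, 12, 12)

L[1][0] = 3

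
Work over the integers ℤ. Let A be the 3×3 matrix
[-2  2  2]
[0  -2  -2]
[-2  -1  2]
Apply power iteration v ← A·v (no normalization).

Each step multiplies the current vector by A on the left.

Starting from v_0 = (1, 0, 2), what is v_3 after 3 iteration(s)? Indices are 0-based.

v_0 = (1, 0, 2).
v_1 = A·v_0 = (2, -4, 2).
v_2 = A·v_1 = (-8, 4, 4).
v_3 = A·v_2 = (32, -16, 20).

v_3 = (32, -16, 20)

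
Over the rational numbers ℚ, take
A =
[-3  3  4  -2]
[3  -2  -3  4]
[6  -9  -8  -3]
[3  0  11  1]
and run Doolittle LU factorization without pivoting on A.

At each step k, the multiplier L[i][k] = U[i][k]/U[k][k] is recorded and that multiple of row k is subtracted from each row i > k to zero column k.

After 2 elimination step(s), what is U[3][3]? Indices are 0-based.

U[3][3] = -7

[col 0] pivot -3
  R1 -= -1*R0 → (0, 1, 1, 2)  (L[1][0] := -1)
  R2 -= -2*R0 → (0, -3, 0, -7)  (L[2][0] := -2)
  R3 -= -1*R0 → (0, 3, 15, -1)  (L[3][0] := -1)
[col 1] pivot 1
  R2 -= -3*R1 → (0, 0, 3, -1)  (L[2][1] := -3)
  R3 -= 3*R1 → (0, 0, 12, -7)  (L[3][1] := 3)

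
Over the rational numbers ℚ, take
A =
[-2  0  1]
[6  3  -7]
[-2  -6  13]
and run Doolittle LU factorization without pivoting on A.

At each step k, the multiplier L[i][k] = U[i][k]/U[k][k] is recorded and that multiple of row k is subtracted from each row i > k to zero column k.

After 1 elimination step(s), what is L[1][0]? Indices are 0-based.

L[1][0] = -3

Step 1: pivot at (0,0) is -2.
  row1 ← row1 − (-3)·row0  ⇒  L[1][0]=-3, U row1=(0, 3, -4)
  row2 ← row2 − (1)·row0  ⇒  L[2][0]=1, U row2=(0, -6, 12)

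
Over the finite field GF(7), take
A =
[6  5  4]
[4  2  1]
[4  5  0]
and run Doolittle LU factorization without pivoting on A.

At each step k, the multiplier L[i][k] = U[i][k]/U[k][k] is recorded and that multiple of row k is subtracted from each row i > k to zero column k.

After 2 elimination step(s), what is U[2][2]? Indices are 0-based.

Step 1: pivot at (0,0) is 6.
  row1 ← row1 − (3)·row0  ⇒  L[1][0]=3, U row1=(0, 1, 3)
  row2 ← row2 − (3)·row0  ⇒  L[2][0]=3, U row2=(0, 4, 2)
Step 2: pivot at (1,1) is 1.
  row2 ← row2 − (4)·row1  ⇒  L[2][1]=4, U row2=(0, 0, 4)

U[2][2] = 4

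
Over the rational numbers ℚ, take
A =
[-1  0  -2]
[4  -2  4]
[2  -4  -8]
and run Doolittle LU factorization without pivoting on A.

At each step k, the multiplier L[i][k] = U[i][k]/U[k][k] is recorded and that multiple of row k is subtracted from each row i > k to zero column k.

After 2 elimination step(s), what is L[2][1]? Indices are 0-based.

L[2][1] = 2

k=0: U[0][0]=-1
  eliminate (1,0): mult=-4, new row 1: (0, -2, -4); set L[1][0]=-4
  eliminate (2,0): mult=-2, new row 2: (0, -4, -12); set L[2][0]=-2
k=1: U[1][1]=-2
  eliminate (2,1): mult=2, new row 2: (0, 0, -4); set L[2][1]=2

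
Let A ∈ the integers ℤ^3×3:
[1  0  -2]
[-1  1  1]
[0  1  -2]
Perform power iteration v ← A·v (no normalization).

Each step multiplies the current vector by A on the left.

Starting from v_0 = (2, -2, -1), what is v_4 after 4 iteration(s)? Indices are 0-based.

v_4 = (12, -31, -20)

v_0 = (2, -2, -1).
v_1 = A·v_0 = (4, -5, 0).
v_2 = A·v_1 = (4, -9, -5).
v_3 = A·v_2 = (14, -18, 1).
v_4 = A·v_3 = (12, -31, -20).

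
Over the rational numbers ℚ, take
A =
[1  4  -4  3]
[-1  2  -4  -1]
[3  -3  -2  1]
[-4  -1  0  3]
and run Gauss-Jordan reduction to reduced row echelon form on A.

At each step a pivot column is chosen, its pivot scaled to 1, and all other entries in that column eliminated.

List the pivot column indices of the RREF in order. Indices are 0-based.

pivot columns: 0, 1, 2, 3

[1] R0 /= 1  ⇒  (1, 4, -4, 3)
     R1 -= -1·R0  ⇒  (0, 6, -8, 2)
     R2 -= 3·R0  ⇒  (0, -15, 10, -8)
     R3 -= -4·R0  ⇒  (0, 15, -16, 15)
[2] R1 /= 6  ⇒  (0, 1, -4/3, 1/3)
     R0 -= 4·R1  ⇒  (1, 0, 4/3, 5/3)
     R2 -= -15·R1  ⇒  (0, 0, -10, -3)
     R3 -= 15·R1  ⇒  (0, 0, 4, 10)
[3] R2 /= -10  ⇒  (0, 0, 1, 3/10)
     R0 -= 4/3·R2  ⇒  (1, 0, 0, 19/15)
     R1 -= -4/3·R2  ⇒  (0, 1, 0, 11/15)
     R3 -= 4·R2  ⇒  (0, 0, 0, 44/5)
[4] R3 /= 44/5  ⇒  (0, 0, 0, 1)
     R0 -= 19/15·R3  ⇒  (1, 0, 0, 0)
     R1 -= 11/15·R3  ⇒  (0, 1, 0, 0)
     R2 -= 3/10·R3  ⇒  (0, 0, 1, 0)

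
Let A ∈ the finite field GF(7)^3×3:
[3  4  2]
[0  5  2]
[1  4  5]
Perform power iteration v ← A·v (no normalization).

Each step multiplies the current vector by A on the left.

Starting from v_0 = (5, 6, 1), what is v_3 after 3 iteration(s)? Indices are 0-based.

v_0 = (5, 6, 1).
v_1 = A·v_0 = (6, 4, 6).
v_2 = A·v_1 = (4, 4, 3).
v_3 = A·v_2 = (6, 5, 0).

v_3 = (6, 5, 0)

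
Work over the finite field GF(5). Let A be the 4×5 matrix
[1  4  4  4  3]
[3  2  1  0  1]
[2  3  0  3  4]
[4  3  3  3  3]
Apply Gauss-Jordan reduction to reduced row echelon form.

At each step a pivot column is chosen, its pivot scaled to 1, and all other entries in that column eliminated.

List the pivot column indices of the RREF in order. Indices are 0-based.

pivot columns: 0, 1, 2, 3

pivot(0,0)=1: scale R0 → (1, 4, 4, 4, 3)
  clear (1,0): R1 −= (3)R0 → (0, 0, 4, 3, 2)
  clear (2,0): R2 −= (2)R0 → (0, 0, 2, 0, 3)
  clear (3,0): R3 −= (4)R0 → (0, 2, 2, 2, 1)
pivot(1,1): swap R1↔R3
pivot(1,1)=2: scale R1 → (0, 1, 1, 1, 3)
  clear (0,1): R0 −= (4)R1 → (1, 0, 0, 0, 1)
pivot(2,2)=2: scale R2 → (0, 0, 1, 0, 4)
  clear (1,2): R1 −= (1)R2 → (0, 1, 0, 1, 4)
  clear (3,2): R3 −= (4)R2 → (0, 0, 0, 3, 1)
pivot(3,3)=3: scale R3 → (0, 0, 0, 1, 2)
  clear (1,3): R1 −= (1)R3 → (0, 1, 0, 0, 2)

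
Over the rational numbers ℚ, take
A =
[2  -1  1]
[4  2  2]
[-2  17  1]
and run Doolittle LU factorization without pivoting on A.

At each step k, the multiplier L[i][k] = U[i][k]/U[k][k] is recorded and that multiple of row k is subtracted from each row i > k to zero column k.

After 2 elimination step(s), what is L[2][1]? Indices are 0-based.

[col 0] pivot 2
  R1 -= 2*R0 → (0, 4, 0)  (L[1][0] := 2)
  R2 -= -1*R0 → (0, 16, 2)  (L[2][0] := -1)
[col 1] pivot 4
  R2 -= 4*R1 → (0, 0, 2)  (L[2][1] := 4)

L[2][1] = 4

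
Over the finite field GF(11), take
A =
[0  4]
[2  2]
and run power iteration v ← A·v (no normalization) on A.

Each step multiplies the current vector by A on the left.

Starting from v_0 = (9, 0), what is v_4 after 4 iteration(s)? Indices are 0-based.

v_4 = (6, 5)

v_0 = (9, 0).
v_1 = A·v_0 = (0, 7).
v_2 = A·v_1 = (6, 3).
v_3 = A·v_2 = (1, 7).
v_4 = A·v_3 = (6, 5).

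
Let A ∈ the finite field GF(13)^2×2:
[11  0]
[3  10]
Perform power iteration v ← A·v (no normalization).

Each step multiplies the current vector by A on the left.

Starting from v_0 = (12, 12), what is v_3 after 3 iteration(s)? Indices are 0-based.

v_0 = (12, 12).
v_1 = A·v_0 = (2, 0).
v_2 = A·v_1 = (9, 6).
v_3 = A·v_2 = (8, 9).

v_3 = (8, 9)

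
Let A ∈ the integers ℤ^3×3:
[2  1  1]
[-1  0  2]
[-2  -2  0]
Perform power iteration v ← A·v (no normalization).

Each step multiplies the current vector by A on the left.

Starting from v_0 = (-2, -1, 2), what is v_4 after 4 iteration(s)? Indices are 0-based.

v_0 = (-2, -1, 2).
v_1 = A·v_0 = (-3, 6, 6).
v_2 = A·v_1 = (6, 15, -6).
v_3 = A·v_2 = (21, -18, -42).
v_4 = A·v_3 = (-18, -105, -6).

v_4 = (-18, -105, -6)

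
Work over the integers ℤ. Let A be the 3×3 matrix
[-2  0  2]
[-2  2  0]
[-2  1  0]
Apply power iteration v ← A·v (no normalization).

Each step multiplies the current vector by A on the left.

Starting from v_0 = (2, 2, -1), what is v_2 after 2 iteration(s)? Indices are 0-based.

v_2 = (8, 12, 12)

v_0 = (2, 2, -1).
v_1 = A·v_0 = (-6, 0, -2).
v_2 = A·v_1 = (8, 12, 12).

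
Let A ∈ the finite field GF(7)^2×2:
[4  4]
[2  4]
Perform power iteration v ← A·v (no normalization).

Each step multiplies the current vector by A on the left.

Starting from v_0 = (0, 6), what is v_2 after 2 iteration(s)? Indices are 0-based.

v_0 = (0, 6).
v_1 = A·v_0 = (3, 3).
v_2 = A·v_1 = (3, 4).

v_2 = (3, 4)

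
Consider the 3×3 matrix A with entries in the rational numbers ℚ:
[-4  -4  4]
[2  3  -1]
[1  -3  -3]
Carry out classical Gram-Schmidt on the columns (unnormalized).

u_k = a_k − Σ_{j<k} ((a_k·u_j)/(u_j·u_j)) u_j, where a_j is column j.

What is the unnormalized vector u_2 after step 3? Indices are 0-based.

u_2 = (72/353, 128/353, 32/353)

Step 1: u_0 = a_0 = (-4, 2, 1).
Step 2: u_1 = a_1 − (19/21)·u_0 = (-8/21, 25/21, -82/21).
Step 3: u_2 = a_2 − (-1)·u_0 − (189/353)·u_1 = (72/353, 128/353, 32/353).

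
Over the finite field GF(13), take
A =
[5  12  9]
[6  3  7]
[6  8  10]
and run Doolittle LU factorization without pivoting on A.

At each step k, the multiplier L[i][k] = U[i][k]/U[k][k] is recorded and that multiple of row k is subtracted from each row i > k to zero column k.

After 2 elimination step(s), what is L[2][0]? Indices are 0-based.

L[2][0] = 9

Step 1: pivot at (0,0) is 5.
  row1 ← row1 − (9)·row0  ⇒  L[1][0]=9, U row1=(0, 12, 4)
  row2 ← row2 − (9)·row0  ⇒  L[2][0]=9, U row2=(0, 4, 7)
Step 2: pivot at (1,1) is 12.
  row2 ← row2 − (9)·row1  ⇒  L[2][1]=9, U row2=(0, 0, 10)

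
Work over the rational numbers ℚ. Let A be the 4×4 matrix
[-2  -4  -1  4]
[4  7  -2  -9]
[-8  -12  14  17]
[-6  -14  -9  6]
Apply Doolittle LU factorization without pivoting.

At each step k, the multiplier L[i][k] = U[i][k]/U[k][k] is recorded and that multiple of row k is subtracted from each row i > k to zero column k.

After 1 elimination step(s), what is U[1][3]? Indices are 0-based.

U[1][3] = -1

[col 0] pivot -2
  R1 -= -2*R0 → (0, -1, -4, -1)  (L[1][0] := -2)
  R2 -= 4*R0 → (0, 4, 18, 1)  (L[2][0] := 4)
  R3 -= 3*R0 → (0, -2, -6, -6)  (L[3][0] := 3)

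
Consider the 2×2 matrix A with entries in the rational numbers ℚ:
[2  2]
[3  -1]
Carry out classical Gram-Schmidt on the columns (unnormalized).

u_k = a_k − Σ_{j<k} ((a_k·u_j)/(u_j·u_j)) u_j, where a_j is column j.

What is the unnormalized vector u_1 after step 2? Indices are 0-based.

u_1 = (24/13, -16/13)

Step 1: u_0 = a_0 = (2, 3).
Step 2: u_1 = a_1 − (1/13)·u_0 = (24/13, -16/13).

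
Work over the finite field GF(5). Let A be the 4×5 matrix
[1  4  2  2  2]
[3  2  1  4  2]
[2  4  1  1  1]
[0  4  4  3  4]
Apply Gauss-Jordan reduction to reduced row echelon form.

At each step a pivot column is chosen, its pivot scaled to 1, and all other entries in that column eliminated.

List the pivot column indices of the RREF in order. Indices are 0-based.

pivot(0,0)=1: scale R0 → (1, 4, 2, 2, 2)
  clear (1,0): R1 −= (3)R0 → (0, 0, 0, 3, 1)
  clear (2,0): R2 −= (2)R0 → (0, 1, 2, 2, 2)
pivot(1,1): swap R1↔R2
pivot(1,1)=1: scale R1 → (0, 1, 2, 2, 2)
  clear (0,1): R0 −= (4)R1 → (1, 0, 4, 4, 4)
  clear (3,1): R3 −= (4)R1 → (0, 0, 1, 0, 1)
pivot(2,2): swap R2↔R3
pivot(2,2)=1: scale R2 → (0, 0, 1, 0, 1)
  clear (0,2): R0 −= (4)R2 → (1, 0, 0, 4, 0)
  clear (1,2): R1 −= (2)R2 → (0, 1, 0, 2, 0)
pivot(3,3)=3: scale R3 → (0, 0, 0, 1, 2)
  clear (0,3): R0 −= (4)R3 → (1, 0, 0, 0, 2)
  clear (1,3): R1 −= (2)R3 → (0, 1, 0, 0, 1)

pivot columns: 0, 1, 2, 3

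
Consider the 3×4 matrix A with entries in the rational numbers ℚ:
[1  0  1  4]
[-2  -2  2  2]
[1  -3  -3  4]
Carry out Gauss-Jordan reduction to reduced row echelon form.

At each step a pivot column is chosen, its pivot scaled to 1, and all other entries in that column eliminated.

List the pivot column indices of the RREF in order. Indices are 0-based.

step 1: normalize row 0 (÷1) = (1, 0, 1, 4)
  row 1: subtract -2×row0 = (0, -2, 4, 10)
  row 2: subtract 1×row0 = (0, -3, -4, 0)
step 2: normalize row 1 (÷-2) = (0, 1, -2, -5)
  row 2: subtract -3×row1 = (0, 0, -10, -15)
step 3: normalize row 2 (÷-10) = (0, 0, 1, 3/2)
  row 0: subtract 1×row2 = (1, 0, 0, 5/2)
  row 1: subtract -2×row2 = (0, 1, 0, -2)

pivot columns: 0, 1, 2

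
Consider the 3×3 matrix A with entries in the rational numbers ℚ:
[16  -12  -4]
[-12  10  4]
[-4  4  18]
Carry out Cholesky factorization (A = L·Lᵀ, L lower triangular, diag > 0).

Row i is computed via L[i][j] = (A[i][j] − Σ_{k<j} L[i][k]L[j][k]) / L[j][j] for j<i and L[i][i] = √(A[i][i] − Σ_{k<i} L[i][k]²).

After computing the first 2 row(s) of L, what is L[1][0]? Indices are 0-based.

Step 1: L[0][0] = √(16) = 4.
  L[1][0] = (-12) / L[0][0] = -3.
Step 2: L[1][1] = √(1) = 1.

L[1][0] = -3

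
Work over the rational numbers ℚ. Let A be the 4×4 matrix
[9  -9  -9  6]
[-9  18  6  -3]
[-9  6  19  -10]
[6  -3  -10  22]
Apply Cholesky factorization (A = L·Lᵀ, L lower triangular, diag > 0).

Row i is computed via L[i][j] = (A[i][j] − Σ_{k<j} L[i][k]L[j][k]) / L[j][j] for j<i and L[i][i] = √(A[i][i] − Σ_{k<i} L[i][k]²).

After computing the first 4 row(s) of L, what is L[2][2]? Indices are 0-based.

L[2][2] = 3

Step 1: L[0][0] = √(9) = 3.
  L[1][0] = (-9) / L[0][0] = -3.
Step 2: L[1][1] = √(9) = 3.
  L[2][0] = (-9) / L[0][0] = -3.
  L[2][1] = (-3) / L[1][1] = -1.
Step 3: L[2][2] = √(9) = 3.
  L[3][0] = (6) / L[0][0] = 2.
  L[3][1] = (3) / L[1][1] = 1.
  L[3][2] = (-3) / L[2][2] = -1.
Step 4: L[3][3] = √(16) = 4.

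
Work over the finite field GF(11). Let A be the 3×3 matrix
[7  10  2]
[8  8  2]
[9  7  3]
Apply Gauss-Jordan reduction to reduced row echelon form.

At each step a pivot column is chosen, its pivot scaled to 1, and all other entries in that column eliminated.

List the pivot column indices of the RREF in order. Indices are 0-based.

pivot columns: 0, 1

step 1: normalize row 0 (÷7) = (1, 3, 5)
  row 1: subtract 8×row0 = (0, 6, 6)
  row 2: subtract 9×row0 = (0, 2, 2)
step 2: normalize row 1 (÷6) = (0, 1, 1)
  row 0: subtract 3×row1 = (1, 0, 2)
  row 2: subtract 2×row1 = (0, 0, 0)
skip col 2 (zero from row 2)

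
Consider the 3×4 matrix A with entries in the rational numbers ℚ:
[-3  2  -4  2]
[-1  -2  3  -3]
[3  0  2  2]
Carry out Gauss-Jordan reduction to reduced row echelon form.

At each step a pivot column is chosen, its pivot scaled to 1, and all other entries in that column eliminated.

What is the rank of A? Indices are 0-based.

rank = 3

[1] R0 /= -3  ⇒  (1, -2/3, 4/3, -2/3)
     R1 -= -1·R0  ⇒  (0, -8/3, 13/3, -11/3)
     R2 -= 3·R0  ⇒  (0, 2, -2, 4)
[2] R1 /= -8/3  ⇒  (0, 1, -13/8, 11/8)
     R0 -= -2/3·R1  ⇒  (1, 0, 1/4, 1/4)
     R2 -= 2·R1  ⇒  (0, 0, 5/4, 5/4)
[3] R2 /= 5/4  ⇒  (0, 0, 1, 1)
     R0 -= 1/4·R2  ⇒  (1, 0, 0, 0)
     R1 -= -13/8·R2  ⇒  (0, 1, 0, 3)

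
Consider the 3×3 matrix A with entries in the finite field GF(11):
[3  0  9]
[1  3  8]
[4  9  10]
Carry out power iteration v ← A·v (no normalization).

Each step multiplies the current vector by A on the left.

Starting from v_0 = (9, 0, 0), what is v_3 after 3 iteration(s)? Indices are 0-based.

v_0 = (9, 0, 0).
v_1 = A·v_0 = (5, 9, 3).
v_2 = A·v_1 = (9, 1, 10).
v_3 = A·v_2 = (7, 4, 2).

v_3 = (7, 4, 2)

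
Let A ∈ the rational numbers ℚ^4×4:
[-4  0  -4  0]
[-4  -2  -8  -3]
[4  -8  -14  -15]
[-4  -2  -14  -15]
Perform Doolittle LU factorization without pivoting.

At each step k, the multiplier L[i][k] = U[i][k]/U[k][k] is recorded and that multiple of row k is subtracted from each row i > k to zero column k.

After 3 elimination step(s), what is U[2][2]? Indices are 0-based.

k=0: U[0][0]=-4
  eliminate (1,0): mult=1, new row 1: (0, -2, -4, -3); set L[1][0]=1
  eliminate (2,0): mult=-1, new row 2: (0, -8, -18, -15); set L[2][0]=-1
  eliminate (3,0): mult=1, new row 3: (0, -2, -10, -15); set L[3][0]=1
k=1: U[1][1]=-2
  eliminate (2,1): mult=4, new row 2: (0, 0, -2, -3); set L[2][1]=4
  eliminate (3,1): mult=1, new row 3: (0, 0, -6, -12); set L[3][1]=1
k=2: U[2][2]=-2
  eliminate (3,2): mult=3, new row 3: (0, 0, 0, -3); set L[3][2]=3

U[2][2] = -2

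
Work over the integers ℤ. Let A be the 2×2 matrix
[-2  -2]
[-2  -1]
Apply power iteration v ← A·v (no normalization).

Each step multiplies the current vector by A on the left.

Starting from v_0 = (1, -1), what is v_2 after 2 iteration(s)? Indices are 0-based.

v_0 = (1, -1).
v_1 = A·v_0 = (0, -1).
v_2 = A·v_1 = (2, 1).

v_2 = (2, 1)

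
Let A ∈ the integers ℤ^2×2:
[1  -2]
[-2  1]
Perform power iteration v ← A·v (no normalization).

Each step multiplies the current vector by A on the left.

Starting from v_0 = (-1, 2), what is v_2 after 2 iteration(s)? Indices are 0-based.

v_0 = (-1, 2).
v_1 = A·v_0 = (-5, 4).
v_2 = A·v_1 = (-13, 14).

v_2 = (-13, 14)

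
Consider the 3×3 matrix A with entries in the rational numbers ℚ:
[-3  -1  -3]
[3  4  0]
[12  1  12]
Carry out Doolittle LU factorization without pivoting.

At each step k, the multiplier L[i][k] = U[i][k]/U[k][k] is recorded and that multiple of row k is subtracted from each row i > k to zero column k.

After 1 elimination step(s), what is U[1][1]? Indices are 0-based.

U[1][1] = 3

[col 0] pivot -3
  R1 -= -1*R0 → (0, 3, -3)  (L[1][0] := -1)
  R2 -= -4*R0 → (0, -3, 0)  (L[2][0] := -4)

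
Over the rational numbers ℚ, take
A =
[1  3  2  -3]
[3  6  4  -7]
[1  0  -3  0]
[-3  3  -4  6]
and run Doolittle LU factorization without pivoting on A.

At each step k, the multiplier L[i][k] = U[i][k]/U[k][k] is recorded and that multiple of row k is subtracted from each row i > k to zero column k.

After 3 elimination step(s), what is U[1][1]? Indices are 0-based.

Step 1: pivot at (0,0) is 1.
  row1 ← row1 − (3)·row0  ⇒  L[1][0]=3, U row1=(0, -3, -2, 2)
  row2 ← row2 − (1)·row0  ⇒  L[2][0]=1, U row2=(0, -3, -5, 3)
  row3 ← row3 − (-3)·row0  ⇒  L[3][0]=-3, U row3=(0, 12, 2, -3)
Step 2: pivot at (1,1) is -3.
  row2 ← row2 − (1)·row1  ⇒  L[2][1]=1, U row2=(0, 0, -3, 1)
  row3 ← row3 − (-4)·row1  ⇒  L[3][1]=-4, U row3=(0, 0, -6, 5)
Step 3: pivot at (2,2) is -3.
  row3 ← row3 − (2)·row2  ⇒  L[3][2]=2, U row3=(0, 0, 0, 3)

U[1][1] = -3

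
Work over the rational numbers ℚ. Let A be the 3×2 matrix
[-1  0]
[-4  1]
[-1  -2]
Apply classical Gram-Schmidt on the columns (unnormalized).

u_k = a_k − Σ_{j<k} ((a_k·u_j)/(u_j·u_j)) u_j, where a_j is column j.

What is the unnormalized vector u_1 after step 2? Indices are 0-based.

u_1 = (-1/9, 5/9, -19/9)

Step 1: u_0 = a_0 = (-1, -4, -1).
Step 2: u_1 = a_1 − (-1/9)·u_0 = (-1/9, 5/9, -19/9).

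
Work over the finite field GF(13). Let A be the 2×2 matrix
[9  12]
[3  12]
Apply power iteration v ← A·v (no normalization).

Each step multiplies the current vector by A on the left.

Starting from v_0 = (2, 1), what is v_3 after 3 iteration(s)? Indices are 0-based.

v_3 = (12, 8)

v_0 = (2, 1).
v_1 = A·v_0 = (4, 5).
v_2 = A·v_1 = (5, 7).
v_3 = A·v_2 = (12, 8).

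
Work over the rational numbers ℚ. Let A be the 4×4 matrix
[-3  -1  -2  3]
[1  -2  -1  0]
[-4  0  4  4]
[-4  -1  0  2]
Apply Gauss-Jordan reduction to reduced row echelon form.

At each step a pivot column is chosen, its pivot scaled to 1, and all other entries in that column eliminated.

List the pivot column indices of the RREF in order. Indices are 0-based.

pivot columns: 0, 1, 2, 3

[1] R0 /= -3  ⇒  (1, 1/3, 2/3, -1)
     R1 -= 1·R0  ⇒  (0, -7/3, -5/3, 1)
     R2 -= -4·R0  ⇒  (0, 4/3, 20/3, 0)
     R3 -= -4·R0  ⇒  (0, 1/3, 8/3, -2)
[2] R1 /= -7/3  ⇒  (0, 1, 5/7, -3/7)
     R0 -= 1/3·R1  ⇒  (1, 0, 3/7, -6/7)
     R2 -= 4/3·R1  ⇒  (0, 0, 40/7, 4/7)
     R3 -= 1/3·R1  ⇒  (0, 0, 17/7, -13/7)
[3] R2 /= 40/7  ⇒  (0, 0, 1, 1/10)
     R0 -= 3/7·R2  ⇒  (1, 0, 0, -9/10)
     R1 -= 5/7·R2  ⇒  (0, 1, 0, -1/2)
     R3 -= 17/7·R2  ⇒  (0, 0, 0, -21/10)
[4] R3 /= -21/10  ⇒  (0, 0, 0, 1)
     R0 -= -9/10·R3  ⇒  (1, 0, 0, 0)
     R1 -= -1/2·R3  ⇒  (0, 1, 0, 0)
     R2 -= 1/10·R3  ⇒  (0, 0, 1, 0)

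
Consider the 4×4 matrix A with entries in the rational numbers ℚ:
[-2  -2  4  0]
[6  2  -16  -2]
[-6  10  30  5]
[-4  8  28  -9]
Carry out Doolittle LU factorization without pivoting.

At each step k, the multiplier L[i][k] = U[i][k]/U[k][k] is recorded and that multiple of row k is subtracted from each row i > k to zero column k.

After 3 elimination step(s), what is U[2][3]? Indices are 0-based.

k=0: U[0][0]=-2
  eliminate (1,0): mult=-3, new row 1: (0, -4, -4, -2); set L[1][0]=-3
  eliminate (2,0): mult=3, new row 2: (0, 16, 18, 5); set L[2][0]=3
  eliminate (3,0): mult=2, new row 3: (0, 12, 20, -9); set L[3][0]=2
k=1: U[1][1]=-4
  eliminate (2,1): mult=-4, new row 2: (0, 0, 2, -3); set L[2][1]=-4
  eliminate (3,1): mult=-3, new row 3: (0, 0, 8, -15); set L[3][1]=-3
k=2: U[2][2]=2
  eliminate (3,2): mult=4, new row 3: (0, 0, 0, -3); set L[3][2]=4

U[2][3] = -3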